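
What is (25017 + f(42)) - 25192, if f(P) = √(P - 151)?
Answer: -175 + I*√109 ≈ -175.0 + 10.44*I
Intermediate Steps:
f(P) = √(-151 + P)
(25017 + f(42)) - 25192 = (25017 + √(-151 + 42)) - 25192 = (25017 + √(-109)) - 25192 = (25017 + I*√109) - 25192 = -175 + I*√109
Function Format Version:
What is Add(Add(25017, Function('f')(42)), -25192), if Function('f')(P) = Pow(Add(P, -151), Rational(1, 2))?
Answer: Add(-175, Mul(I, Pow(109, Rational(1, 2)))) ≈ Add(-175.00, Mul(10.440, I))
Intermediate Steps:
Function('f')(P) = Pow(Add(-151, P), Rational(1, 2))
Add(Add(25017, Function('f')(42)), -25192) = Add(Add(25017, Pow(Add(-151, 42), Rational(1, 2))), -25192) = Add(Add(25017, Pow(-109, Rational(1, 2))), -25192) = Add(Add(25017, Mul(I, Pow(109, Rational(1, 2)))), -25192) = Add(-175, Mul(I, Pow(109, Rational(1, 2))))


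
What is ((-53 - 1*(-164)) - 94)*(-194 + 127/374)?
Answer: -72429/22 ≈ -3292.2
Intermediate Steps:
((-53 - 1*(-164)) - 94)*(-194 + 127/374) = ((-53 + 164) - 94)*(-194 + 127*(1/374)) = (111 - 94)*(-194 + 127/374) = 17*(-72429/374) = -72429/22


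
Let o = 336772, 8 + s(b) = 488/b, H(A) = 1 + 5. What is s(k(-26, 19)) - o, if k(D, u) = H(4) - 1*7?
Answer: -337268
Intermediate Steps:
H(A) = 6
k(D, u) = -1 (k(D, u) = 6 - 1*7 = 6 - 7 = -1)
s(b) = -8 + 488/b
s(k(-26, 19)) - o = (-8 + 488/(-1)) - 1*336772 = (-8 + 488*(-1)) - 336772 = (-8 - 488) - 336772 = -496 - 336772 = -337268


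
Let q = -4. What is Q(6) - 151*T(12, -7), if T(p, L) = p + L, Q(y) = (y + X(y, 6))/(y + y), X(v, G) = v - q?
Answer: -2261/3 ≈ -753.67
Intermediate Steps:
X(v, G) = 4 + v (X(v, G) = v - 1*(-4) = v + 4 = 4 + v)
Q(y) = (4 + 2*y)/(2*y) (Q(y) = (y + (4 + y))/(y + y) = (4 + 2*y)/((2*y)) = (4 + 2*y)*(1/(2*y)) = (4 + 2*y)/(2*y))
T(p, L) = L + p
Q(6) - 151*T(12, -7) = (2 + 6)/6 - 151*(-7 + 12) = (⅙)*8 - 151*5 = 4/3 - 755 = -2261/3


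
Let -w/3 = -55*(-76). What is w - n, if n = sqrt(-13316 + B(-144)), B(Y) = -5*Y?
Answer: -12540 - 2*I*sqrt(3149) ≈ -12540.0 - 112.23*I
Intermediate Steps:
n = 2*I*sqrt(3149) (n = sqrt(-13316 - 5*(-144)) = sqrt(-13316 + 720) = sqrt(-12596) = 2*I*sqrt(3149) ≈ 112.23*I)
w = -12540 (w = -(-165)*(-76) = -3*4180 = -12540)
w - n = -12540 - 2*I*sqrt(3149)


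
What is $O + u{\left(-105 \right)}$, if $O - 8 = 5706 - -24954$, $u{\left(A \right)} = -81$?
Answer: $30587$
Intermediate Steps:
$O = 30668$ ($O = 8 + \left(5706 - -24954\right) = 8 + \left(5706 + 24954\right) = 8 + 30660 = 30668$)
$O + u{\left(-105 \right)} = 30668 - 81 = 30587$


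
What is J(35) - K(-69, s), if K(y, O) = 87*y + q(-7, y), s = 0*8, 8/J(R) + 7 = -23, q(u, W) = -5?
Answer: 90116/15 ≈ 6007.7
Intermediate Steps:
J(R) = -4/15 (J(R) = 8/(-7 - 23) = 8/(-30) = 8*(-1/30) = -4/15)
s = 0
K(y, O) = -5 + 87*y (K(y, O) = 87*y - 5 = -5 + 87*y)
J(35) - K(-69, s) = -4/15 - (-5 + 87*(-69)) = -4/15 - (-5 - 6003) = -4/15 - 1*(-6008) = -4/15 + 6008 = 90116/15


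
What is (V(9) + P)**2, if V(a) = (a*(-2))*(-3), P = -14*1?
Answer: 1600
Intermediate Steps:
P = -14
V(a) = 6*a (V(a) = -2*a*(-3) = 6*a)
(V(9) + P)**2 = (6*9 - 14)**2 = (54 - 14)**2 = 40**2 = 1600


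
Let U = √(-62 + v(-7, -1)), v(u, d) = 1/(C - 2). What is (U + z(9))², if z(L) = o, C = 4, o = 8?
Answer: (16 + I*√246)²/4 ≈ 2.5 + 125.48*I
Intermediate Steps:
z(L) = 8
v(u, d) = ½ (v(u, d) = 1/(4 - 2) = 1/2 = ½)
U = I*√246/2 (U = √(-62 + ½) = √(-123/2) = I*√246/2 ≈ 7.8422*I)
(U + z(9))² = (I*√246/2 + 8)² = (8 + I*√246/2)²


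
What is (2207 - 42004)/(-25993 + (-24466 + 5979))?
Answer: 39797/44480 ≈ 0.89472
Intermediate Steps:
(2207 - 42004)/(-25993 + (-24466 + 5979)) = -39797/(-25993 - 18487) = -39797/(-44480) = -39797*(-1/44480) = 39797/44480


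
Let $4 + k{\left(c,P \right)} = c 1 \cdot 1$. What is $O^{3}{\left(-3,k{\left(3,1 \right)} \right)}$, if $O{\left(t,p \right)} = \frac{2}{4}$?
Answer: $\frac{1}{8} \approx 0.125$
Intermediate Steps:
$k{\left(c,P \right)} = -4 + c$ ($k{\left(c,P \right)} = -4 + c 1 \cdot 1 = -4 + c 1 = -4 + c$)
$O{\left(t,p \right)} = \frac{1}{2}$ ($O{\left(t,p \right)} = 2 \cdot \frac{1}{4} = \frac{1}{2}$)
$O^{3}{\left(-3,k{\left(3,1 \right)} \right)} = \left(\frac{1}{2}\right)^{3} = \frac{1}{8}$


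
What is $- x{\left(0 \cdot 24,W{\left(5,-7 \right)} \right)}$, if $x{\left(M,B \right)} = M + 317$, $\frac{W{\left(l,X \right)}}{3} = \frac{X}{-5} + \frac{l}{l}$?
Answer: $-317$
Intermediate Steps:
$W{\left(l,X \right)} = 3 - \frac{3 X}{5}$ ($W{\left(l,X \right)} = 3 \left(\frac{X}{-5} + \frac{l}{l}\right) = 3 \left(X \left(- \frac{1}{5}\right) + 1\right) = 3 \left(- \frac{X}{5} + 1\right) = 3 \left(1 - \frac{X}{5}\right) = 3 - \frac{3 X}{5}$)
$x{\left(M,B \right)} = 317 + M$
$- x{\left(0 \cdot 24,W{\left(5,-7 \right)} \right)} = - (317 + 0 \cdot 24) = - (317 + 0) = \left(-1\right) 317 = -317$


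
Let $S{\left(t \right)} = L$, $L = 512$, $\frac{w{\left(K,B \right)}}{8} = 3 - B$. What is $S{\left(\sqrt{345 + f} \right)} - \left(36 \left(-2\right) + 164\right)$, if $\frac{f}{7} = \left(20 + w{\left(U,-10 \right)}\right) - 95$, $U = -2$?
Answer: $420$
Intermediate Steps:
$w{\left(K,B \right)} = 24 - 8 B$ ($w{\left(K,B \right)} = 8 \left(3 - B\right) = 24 - 8 B$)
$f = 203$ ($f = 7 \left(\left(20 + \left(24 - -80\right)\right) - 95\right) = 7 \left(\left(20 + \left(24 + 80\right)\right) - 95\right) = 7 \left(\left(20 + 104\right) - 95\right) = 7 \left(124 - 95\right) = 7 \cdot 29 = 203$)
$S{\left(t \right)} = 512$
$S{\left(\sqrt{345 + f} \right)} - \left(36 \left(-2\right) + 164\right) = 512 - \left(36 \left(-2\right) + 164\right) = 512 - \left(-72 + 164\right) = 512 - 92 = 420$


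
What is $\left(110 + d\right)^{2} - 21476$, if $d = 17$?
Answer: $-5347$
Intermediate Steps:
$\left(110 + d\right)^{2} - 21476 = \left(110 + 17\right)^{2} - 21476 = 127^{2} - 21476 = 16129 - 21476 = -5347$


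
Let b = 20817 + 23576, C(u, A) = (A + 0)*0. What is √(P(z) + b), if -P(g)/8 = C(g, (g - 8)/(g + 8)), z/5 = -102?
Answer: √44393 ≈ 210.70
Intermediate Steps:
z = -510 (z = 5*(-102) = -510)
C(u, A) = 0 (C(u, A) = A*0 = 0)
P(g) = 0 (P(g) = -8*0 = 0)
b = 44393
√(P(z) + b) = √(0 + 44393) = √44393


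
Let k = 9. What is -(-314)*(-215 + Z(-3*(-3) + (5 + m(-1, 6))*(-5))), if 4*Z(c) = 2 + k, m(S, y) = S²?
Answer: -133293/2 ≈ -66647.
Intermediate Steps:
Z(c) = 11/4 (Z(c) = (2 + 9)/4 = (¼)*11 = 11/4)
-(-314)*(-215 + Z(-3*(-3) + (5 + m(-1, 6))*(-5))) = -(-314)*(-215 + 11/4) = -(-314)*(-849)/4 = -1*133293/2 = -133293/2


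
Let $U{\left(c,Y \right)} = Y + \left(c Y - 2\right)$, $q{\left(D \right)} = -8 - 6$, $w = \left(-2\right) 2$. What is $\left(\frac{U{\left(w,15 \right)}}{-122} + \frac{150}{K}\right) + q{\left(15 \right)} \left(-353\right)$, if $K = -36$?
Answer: $\frac{903694}{183} \approx 4938.2$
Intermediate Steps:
$w = -4$
$q{\left(D \right)} = -14$
$U{\left(c,Y \right)} = -2 + Y + Y c$ ($U{\left(c,Y \right)} = Y + \left(Y c - 2\right) = Y + \left(-2 + Y c\right) = -2 + Y + Y c$)
$\left(\frac{U{\left(w,15 \right)}}{-122} + \frac{150}{K}\right) + q{\left(15 \right)} \left(-353\right) = \left(\frac{-2 + 15 + 15 \left(-4\right)}{-122} + \frac{150}{-36}\right) - -4942 = \left(\left(-2 + 15 - 60\right) \left(- \frac{1}{122}\right) + 150 \left(- \frac{1}{36}\right)\right) + 4942 = \left(\left(-47\right) \left(- \frac{1}{122}\right) - \frac{25}{6}\right) + 4942 = \left(\frac{47}{122} - \frac{25}{6}\right) + 4942 = - \frac{692}{183} + 4942 = \frac{903694}{183}$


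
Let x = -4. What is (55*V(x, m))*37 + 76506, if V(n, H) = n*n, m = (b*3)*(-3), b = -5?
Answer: 109066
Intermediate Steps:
m = 45 (m = -5*3*(-3) = -15*(-3) = 45)
V(n, H) = n²
(55*V(x, m))*37 + 76506 = (55*(-4)²)*37 + 76506 = (55*16)*37 + 76506 = 880*37 + 76506 = 32560 + 76506 = 109066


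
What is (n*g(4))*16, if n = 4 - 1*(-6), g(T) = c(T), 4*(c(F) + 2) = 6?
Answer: -80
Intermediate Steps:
c(F) = -½ (c(F) = -2 + (¼)*6 = -2 + 3/2 = -½)
g(T) = -½
n = 10 (n = 4 + 6 = 10)
(n*g(4))*16 = (10*(-½))*16 = -5*16 = -80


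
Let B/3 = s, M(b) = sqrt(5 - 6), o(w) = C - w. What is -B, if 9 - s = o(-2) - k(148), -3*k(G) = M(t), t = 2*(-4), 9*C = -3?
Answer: -22 + I ≈ -22.0 + 1.0*I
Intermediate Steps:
C = -1/3 (C = (1/9)*(-3) = -1/3 ≈ -0.33333)
t = -8
o(w) = -1/3 - w
M(b) = I (M(b) = sqrt(-1) = I)
k(G) = -I/3
s = 22/3 - I/3 (s = 9 - ((-1/3 - 1*(-2)) - (-1)*I/3) = 9 - ((-1/3 + 2) + I/3) = 9 - (5/3 + I/3) = 9 + (-5/3 - I/3) = 22/3 - I/3 ≈ 7.3333 - 0.33333*I)
B = 22 - I (B = 3*(22/3 - I/3) = 22 - I ≈ 22.0 - 1.0*I)
-B = -(22 - I) = -22 + I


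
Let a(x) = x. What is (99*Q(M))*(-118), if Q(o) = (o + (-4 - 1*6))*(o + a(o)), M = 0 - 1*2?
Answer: -560736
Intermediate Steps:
M = -2 (M = 0 - 2 = -2)
Q(o) = 2*o*(-10 + o) (Q(o) = (o + (-4 - 1*6))*(o + o) = (o + (-4 - 6))*(2*o) = (o - 10)*(2*o) = (-10 + o)*(2*o) = 2*o*(-10 + o))
(99*Q(M))*(-118) = (99*(2*(-2)*(-10 - 2)))*(-118) = (99*(2*(-2)*(-12)))*(-118) = (99*48)*(-118) = 4752*(-118) = -560736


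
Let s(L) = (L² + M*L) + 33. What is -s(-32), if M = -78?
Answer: -3553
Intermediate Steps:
s(L) = 33 + L² - 78*L (s(L) = (L² - 78*L) + 33 = 33 + L² - 78*L)
-s(-32) = -(33 + (-32)² - 78*(-32)) = -(33 + 1024 + 2496) = -1*3553 = -3553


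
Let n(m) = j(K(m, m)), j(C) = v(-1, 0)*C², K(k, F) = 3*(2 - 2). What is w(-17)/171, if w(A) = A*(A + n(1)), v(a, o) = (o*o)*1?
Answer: 289/171 ≈ 1.6901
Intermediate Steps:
v(a, o) = o² (v(a, o) = o²*1 = o²)
K(k, F) = 0 (K(k, F) = 3*0 = 0)
j(C) = 0 (j(C) = 0²*C² = 0*C² = 0)
n(m) = 0
w(A) = A² (w(A) = A*(A + 0) = A*A = A²)
w(-17)/171 = (-17)²/171 = 289*(1/171) = 289/171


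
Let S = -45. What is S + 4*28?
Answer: 67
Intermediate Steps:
S + 4*28 = -45 + 4*28 = -45 + 112 = 67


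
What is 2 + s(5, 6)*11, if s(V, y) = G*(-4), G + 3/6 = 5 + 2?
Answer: -284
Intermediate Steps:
G = 13/2 (G = -1/2 + (5 + 2) = -1/2 + 7 = 13/2 ≈ 6.5000)
s(V, y) = -26 (s(V, y) = (13/2)*(-4) = -26)
2 + s(5, 6)*11 = 2 - 26*11 = 2 - 286 = -284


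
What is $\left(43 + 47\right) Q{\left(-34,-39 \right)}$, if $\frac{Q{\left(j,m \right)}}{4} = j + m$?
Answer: $-26280$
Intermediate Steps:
$Q{\left(j,m \right)} = 4 j + 4 m$ ($Q{\left(j,m \right)} = 4 \left(j + m\right) = 4 j + 4 m$)
$\left(43 + 47\right) Q{\left(-34,-39 \right)} = \left(43 + 47\right) \left(4 \left(-34\right) + 4 \left(-39\right)\right) = 90 \left(-136 - 156\right) = 90 \left(-292\right) = -26280$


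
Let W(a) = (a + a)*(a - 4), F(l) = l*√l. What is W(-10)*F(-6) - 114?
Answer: -114 - 1680*I*√6 ≈ -114.0 - 4115.1*I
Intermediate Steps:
F(l) = l^(3/2)
W(a) = 2*a*(-4 + a) (W(a) = (2*a)*(-4 + a) = 2*a*(-4 + a))
W(-10)*F(-6) - 114 = (2*(-10)*(-4 - 10))*(-6)^(3/2) - 114 = (2*(-10)*(-14))*(-6*I*√6) - 114 = 280*(-6*I*√6) - 114 = -1680*I*√6 - 114 = -114 - 1680*I*√6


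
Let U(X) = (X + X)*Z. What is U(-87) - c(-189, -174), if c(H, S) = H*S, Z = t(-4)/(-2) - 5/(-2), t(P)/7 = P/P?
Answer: -32712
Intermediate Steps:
t(P) = 7 (t(P) = 7*(P/P) = 7*1 = 7)
Z = -1 (Z = 7/(-2) - 5/(-2) = 7*(-½) - 5*(-½) = -7/2 + 5/2 = -1)
U(X) = -2*X (U(X) = (X + X)*(-1) = (2*X)*(-1) = -2*X)
U(-87) - c(-189, -174) = -2*(-87) - (-189)*(-174) = 174 - 1*32886 = 174 - 32886 = -32712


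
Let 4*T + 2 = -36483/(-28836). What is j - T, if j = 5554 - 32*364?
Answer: -234295049/38448 ≈ -6093.8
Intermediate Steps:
j = -6094 (j = 5554 - 11648 = -6094)
T = -7063/38448 (T = -½ + (-36483/(-28836))/4 = -½ + (-36483*(-1/28836))/4 = -½ + (¼)*(12161/9612) = -½ + 12161/38448 = -7063/38448 ≈ -0.18370)
j - T = -6094 - 1*(-7063/38448) = -6094 + 7063/38448 = -234295049/38448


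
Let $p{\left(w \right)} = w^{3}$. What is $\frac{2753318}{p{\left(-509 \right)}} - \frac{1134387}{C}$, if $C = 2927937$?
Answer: $- \frac{52551894627863}{128704526187191} \approx -0.40831$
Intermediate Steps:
$\frac{2753318}{p{\left(-509 \right)}} - \frac{1134387}{C} = \frac{2753318}{\left(-509\right)^{3}} - \frac{1134387}{2927937} = \frac{2753318}{-131872229} - \frac{378129}{975979} = 2753318 \left(- \frac{1}{131872229}\right) - \frac{378129}{975979} = - \frac{2753318}{131872229} - \frac{378129}{975979} = - \frac{52551894627863}{128704526187191}$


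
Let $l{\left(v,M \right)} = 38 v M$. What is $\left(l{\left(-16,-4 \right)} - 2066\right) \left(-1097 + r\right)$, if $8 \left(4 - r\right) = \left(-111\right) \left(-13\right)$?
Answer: $- \frac{1864221}{4} \approx -4.6606 \cdot 10^{5}$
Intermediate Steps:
$l{\left(v,M \right)} = 38 M v$
$r = - \frac{1411}{8}$ ($r = 4 - \frac{\left(-111\right) \left(-13\right)}{8} = 4 - \frac{1443}{8} = - \frac{1411}{8} \approx -176.38$)
$\left(l{\left(-16,-4 \right)} - 2066\right) \left(-1097 + r\right) = \left(38 \left(-4\right) \left(-16\right) - 2066\right) \left(-1097 - \frac{1411}{8}\right) = \left(2432 - 2066\right) \left(- \frac{10187}{8}\right) = 366 \left(- \frac{10187}{8}\right) = - \frac{1864221}{4}$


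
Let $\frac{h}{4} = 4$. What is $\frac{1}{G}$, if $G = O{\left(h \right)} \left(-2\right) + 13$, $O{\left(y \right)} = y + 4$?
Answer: $- \frac{1}{27} \approx -0.037037$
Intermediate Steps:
$h = 16$ ($h = 4 \cdot 4 = 16$)
$O{\left(y \right)} = 4 + y$
$G = -27$ ($G = \left(4 + 16\right) \left(-2\right) + 13 = 20 \left(-2\right) + 13 = -40 + 13 = -27$)
$\frac{1}{G} = \frac{1}{-27} = - \frac{1}{27}$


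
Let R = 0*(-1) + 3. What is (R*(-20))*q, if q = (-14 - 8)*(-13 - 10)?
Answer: -30360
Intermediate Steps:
q = 506 (q = -22*(-23) = 506)
R = 3 (R = 0 + 3 = 3)
(R*(-20))*q = (3*(-20))*506 = -60*506 = -30360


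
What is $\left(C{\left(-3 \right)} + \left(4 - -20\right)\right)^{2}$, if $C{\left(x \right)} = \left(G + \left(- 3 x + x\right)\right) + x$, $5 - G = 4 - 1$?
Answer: $841$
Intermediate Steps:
$G = 2$ ($G = 5 - \left(4 - 1\right) = 5 - 3 = 2$)
$C{\left(x \right)} = 2 - x$ ($C{\left(x \right)} = \left(2 + \left(- 3 x + x\right)\right) + x = \left(2 - 2 x\right) + x = 2 - x$)
$\left(C{\left(-3 \right)} + \left(4 - -20\right)\right)^{2} = \left(\left(2 - -3\right) + \left(4 - -20\right)\right)^{2} = \left(\left(2 + 3\right) + \left(4 + 20\right)\right)^{2} = \left(5 + 24\right)^{2} = 29^{2} = 841$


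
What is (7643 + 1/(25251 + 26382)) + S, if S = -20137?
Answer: -645102701/51633 ≈ -12494.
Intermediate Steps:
(7643 + 1/(25251 + 26382)) + S = (7643 + 1/(25251 + 26382)) - 20137 = (7643 + 1/51633) - 20137 = 394631020/51633 - 20137 = -645102701/51633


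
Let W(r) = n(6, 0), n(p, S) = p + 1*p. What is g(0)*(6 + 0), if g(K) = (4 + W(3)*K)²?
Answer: 96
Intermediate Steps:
n(p, S) = 2*p (n(p, S) = p + p = 2*p)
W(r) = 12 (W(r) = 2*6 = 12)
g(K) = (4 + 12*K)²
g(0)*(6 + 0) = (16*(1 + 3*0)²)*(6 + 0) = (16*(1 + 0)²)*6 = (16*1²)*6 = (16*1)*6 = 16*6 = 96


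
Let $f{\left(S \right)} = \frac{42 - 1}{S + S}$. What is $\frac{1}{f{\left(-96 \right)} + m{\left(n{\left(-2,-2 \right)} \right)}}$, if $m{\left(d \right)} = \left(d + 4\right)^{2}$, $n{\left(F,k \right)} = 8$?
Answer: $\frac{192}{27607} \approx 0.0069548$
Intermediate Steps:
$m{\left(d \right)} = \left(4 + d\right)^{2}$
$f{\left(S \right)} = \frac{41}{2 S}$
$\frac{1}{f{\left(-96 \right)} + m{\left(n{\left(-2,-2 \right)} \right)}} = \frac{1}{\frac{41}{2 \left(-96\right)} + \left(4 + 8\right)^{2}} = \frac{1}{\frac{41}{2} \left(- \frac{1}{96}\right) + 12^{2}} = \frac{1}{- \frac{41}{192} + 144} = \frac{1}{\frac{27607}{192}} = \frac{192}{27607}$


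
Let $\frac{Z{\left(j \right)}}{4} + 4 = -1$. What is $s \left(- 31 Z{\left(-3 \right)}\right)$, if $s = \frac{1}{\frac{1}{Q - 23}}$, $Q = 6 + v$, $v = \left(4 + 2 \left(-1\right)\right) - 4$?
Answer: $-11780$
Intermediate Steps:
$Z{\left(j \right)} = -20$ ($Z{\left(j \right)} = -16 + 4 \left(-1\right) = -16 - 4 = -20$)
$v = -2$ ($v = \left(4 - 2\right) - 4 = 2 - 4 = -2$)
$Q = 4$ ($Q = 6 - 2 = 4$)
$s = -19$ ($s = \frac{1}{\frac{1}{4 - 23}} = \frac{1}{\frac{1}{-19}} = \frac{1}{- \frac{1}{19}} = -19$)
$s \left(- 31 Z{\left(-3 \right)}\right) = - 19 \left(\left(-31\right) \left(-20\right)\right) = \left(-19\right) 620 = -11780$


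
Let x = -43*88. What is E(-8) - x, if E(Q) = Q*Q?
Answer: 3848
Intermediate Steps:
E(Q) = Q**2
x = -3784
E(-8) - x = (-8)**2 - 1*(-3784) = 64 + 3784 = 3848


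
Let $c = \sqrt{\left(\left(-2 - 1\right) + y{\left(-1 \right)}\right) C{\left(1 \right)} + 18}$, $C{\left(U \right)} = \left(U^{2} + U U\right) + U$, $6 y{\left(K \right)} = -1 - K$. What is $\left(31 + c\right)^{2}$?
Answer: $1156$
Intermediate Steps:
$y{\left(K \right)} = - \frac{1}{6} - \frac{K}{6}$ ($y{\left(K \right)} = \frac{-1 - K}{6} = - \frac{1}{6} - \frac{K}{6}$)
$C{\left(U \right)} = U + 2 U^{2}$ ($C{\left(U \right)} = \left(U^{2} + U^{2}\right) + U = 2 U^{2} + U = U + 2 U^{2}$)
$c = 3$ ($c = \sqrt{\left(\left(-2 - 1\right) - 0\right) 1 \left(1 + 2 \cdot 1\right) + 18} = \sqrt{\left(\left(-2 - 1\right) + \left(- \frac{1}{6} + \frac{1}{6}\right)\right) 1 \left(1 + 2\right) + 18} = \sqrt{\left(-3 + 0\right) 1 \cdot 3 + 18} = \sqrt{\left(-3\right) 3 + 18} = \sqrt{-9 + 18} = \sqrt{9} = 3$)
$\left(31 + c\right)^{2} = \left(31 + 3\right)^{2} = 34^{2} = 1156$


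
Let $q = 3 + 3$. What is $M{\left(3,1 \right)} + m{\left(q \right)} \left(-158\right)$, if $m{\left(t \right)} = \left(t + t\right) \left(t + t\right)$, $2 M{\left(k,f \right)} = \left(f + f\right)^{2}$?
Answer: $-22750$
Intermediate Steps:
$q = 6$
$M{\left(k,f \right)} = 2 f^{2}$ ($M{\left(k,f \right)} = \frac{\left(f + f\right)^{2}}{2} = \frac{\left(2 f\right)^{2}}{2} = \frac{4 f^{2}}{2} = 2 f^{2}$)
$m{\left(t \right)} = 4 t^{2}$ ($m{\left(t \right)} = 2 t 2 t = 4 t^{2}$)
$M{\left(3,1 \right)} + m{\left(q \right)} \left(-158\right) = 2 \cdot 1^{2} + 4 \cdot 6^{2} \left(-158\right) = 2 \cdot 1 + 4 \cdot 36 \left(-158\right) = 2 + 144 \left(-158\right) = 2 - 22752 = -22750$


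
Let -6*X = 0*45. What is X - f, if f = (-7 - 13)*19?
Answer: 380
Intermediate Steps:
f = -380 (f = -20*19 = -380)
X = 0 (X = -0*45 = -⅙*0 = 0)
X - f = 0 - 1*(-380) = 0 + 380 = 380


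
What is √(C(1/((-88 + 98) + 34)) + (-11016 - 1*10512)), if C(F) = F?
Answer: I*√10419541/22 ≈ 146.72*I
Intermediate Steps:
√(C(1/((-88 + 98) + 34)) + (-11016 - 1*10512)) = √(1/((-88 + 98) + 34) + (-11016 - 1*10512)) = √(1/(10 + 34) + (-11016 - 10512)) = √(1/44 - 21528) = √(-947231/44) = I*√10419541/22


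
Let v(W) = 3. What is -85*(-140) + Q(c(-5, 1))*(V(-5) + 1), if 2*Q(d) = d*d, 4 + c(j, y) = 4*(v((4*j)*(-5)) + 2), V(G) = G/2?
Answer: 11708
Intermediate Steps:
V(G) = G/2 (V(G) = G*(1/2) = G/2)
c(j, y) = 16 (c(j, y) = -4 + 4*(3 + 2) = -4 + 4*5 = -4 + 20 = 16)
Q(d) = d**2/2 (Q(d) = (d*d)/2 = d**2/2)
-85*(-140) + Q(c(-5, 1))*(V(-5) + 1) = -85*(-140) + ((1/2)*16**2)*((1/2)*(-5) + 1) = 11900 + ((1/2)*256)*(-5/2 + 1) = 11900 + 128*(-3/2) = 11900 - 192 = 11708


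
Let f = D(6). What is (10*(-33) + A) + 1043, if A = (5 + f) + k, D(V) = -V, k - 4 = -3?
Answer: 713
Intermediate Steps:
k = 1 (k = 4 - 3 = 1)
f = -6 (f = -1*6 = -6)
A = 0 (A = (5 - 6) + 1 = -1 + 1 = 0)
(10*(-33) + A) + 1043 = (10*(-33) + 0) + 1043 = (-330 + 0) + 1043 = -330 + 1043 = 713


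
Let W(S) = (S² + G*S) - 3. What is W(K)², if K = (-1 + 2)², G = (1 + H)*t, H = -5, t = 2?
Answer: 100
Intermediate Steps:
G = -8 (G = (1 - 5)*2 = -4*2 = -8)
K = 1 (K = 1² = 1)
W(S) = -3 + S² - 8*S (W(S) = (S² - 8*S) - 3 = -3 + S² - 8*S)
W(K)² = (-3 + 1² - 8*1)² = (-3 + 1 - 8)² = (-10)² = 100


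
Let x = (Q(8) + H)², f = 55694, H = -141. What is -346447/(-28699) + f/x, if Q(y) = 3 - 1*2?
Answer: 4194361653/281250200 ≈ 14.913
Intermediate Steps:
Q(y) = 1 (Q(y) = 3 - 2 = 1)
x = 19600 (x = (1 - 141)² = (-140)² = 19600)
-346447/(-28699) + f/x = -346447/(-28699) + 55694/19600 = -346447*(-1/28699) + 55694*(1/19600) = 346447/28699 + 27847/9800 = 4194361653/281250200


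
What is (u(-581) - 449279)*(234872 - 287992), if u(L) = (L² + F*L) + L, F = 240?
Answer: 13372375680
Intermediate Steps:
u(L) = L² + 241*L (u(L) = (L² + 240*L) + L = L² + 241*L)
(u(-581) - 449279)*(234872 - 287992) = (-581*(241 - 581) - 449279)*(234872 - 287992) = (-581*(-340) - 449279)*(-53120) = (197540 - 449279)*(-53120) = -251739*(-53120) = 13372375680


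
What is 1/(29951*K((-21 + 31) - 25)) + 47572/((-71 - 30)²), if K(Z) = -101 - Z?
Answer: 122535281391/26275592986 ≈ 4.6635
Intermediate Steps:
1/(29951*K((-21 + 31) - 25)) + 47572/((-71 - 30)²) = 1/(29951*(-101 - ((-21 + 31) - 25))) + 47572/((-71 - 30)²) = 1/(29951*(-101 - (10 - 25))) + 47572/((-101)²) = 1/(29951*(-101 - 1*(-15))) + 47572/10201 = 1/(29951*(-101 + 15)) + 47572*(1/10201) = (1/29951)/(-86) + 47572/10201 = (1/29951)*(-1/86) + 47572/10201 = -1/2575786 + 47572/10201 = 122535281391/26275592986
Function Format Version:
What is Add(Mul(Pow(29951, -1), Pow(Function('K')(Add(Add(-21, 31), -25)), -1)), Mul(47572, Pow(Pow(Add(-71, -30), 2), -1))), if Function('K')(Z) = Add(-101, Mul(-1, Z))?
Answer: Rational(122535281391, 26275592986) ≈ 4.6635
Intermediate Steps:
Add(Mul(Pow(29951, -1), Pow(Function('K')(Add(Add(-21, 31), -25)), -1)), Mul(47572, Pow(Pow(Add(-71, -30), 2), -1))) = Add(Mul(Pow(29951, -1), Pow(Add(-101, Mul(-1, Add(Add(-21, 31), -25))), -1)), Mul(47572, Pow(Pow(Add(-71, -30), 2), -1))) = Add(Mul(Rational(1, 29951), Pow(Add(-101, Mul(-1, Add(10, -25))), -1)), Mul(47572, Pow(Pow(-101, 2), -1))) = Add(Mul(Rational(1, 29951), Pow(Add(-101, Mul(-1, -15)), -1)), Mul(47572, Pow(10201, -1))) = Add(Mul(Rational(1, 29951), Pow(Add(-101, 15), -1)), Mul(47572, Rational(1, 10201))) = Add(Mul(Rational(1, 29951), Pow(-86, -1)), Rational(47572, 10201)) = Add(Mul(Rational(1, 29951), Rational(-1, 86)), Rational(47572, 10201)) = Add(Rational(-1, 2575786), Rational(47572, 10201)) = Rational(122535281391, 26275592986)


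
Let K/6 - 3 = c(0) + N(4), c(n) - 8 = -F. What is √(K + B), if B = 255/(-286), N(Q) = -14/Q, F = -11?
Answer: 3*√1000714/286 ≈ 10.493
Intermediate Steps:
B = -255/286 (B = 255*(-1/286) = -255/286 ≈ -0.89161)
c(n) = 19 (c(n) = 8 - 1*(-11) = 8 + 11 = 19)
K = 111 (K = 18 + 6*(19 - 14/4) = 18 + 6*(19 - 14*¼) = 18 + 6*(19 - 7/2) = 18 + 6*(31/2) = 18 + 93 = 111)
√(K + B) = √(111 - 255/286) = √(31491/286) = 3*√1000714/286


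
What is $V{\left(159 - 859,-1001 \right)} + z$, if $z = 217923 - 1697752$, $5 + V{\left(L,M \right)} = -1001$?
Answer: $-1480835$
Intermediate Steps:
$V{\left(L,M \right)} = -1006$ ($V{\left(L,M \right)} = -5 - 1001 = -1006$)
$z = -1479829$ ($z = 217923 - 1697752 = -1479829$)
$V{\left(159 - 859,-1001 \right)} + z = -1006 - 1479829 = -1480835$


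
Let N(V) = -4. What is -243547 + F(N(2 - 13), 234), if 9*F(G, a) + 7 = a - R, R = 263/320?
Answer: -701342983/2880 ≈ -2.4352e+5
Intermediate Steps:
R = 263/320 (R = 263*(1/320) = 263/320 ≈ 0.82187)
F(G, a) = -2503/2880 + a/9 (F(G, a) = -7/9 + (a - 1*263/320)/9 = -7/9 + (a - 263/320)/9 = -7/9 + (-263/320 + a)/9 = -7/9 + (-263/2880 + a/9) = -2503/2880 + a/9)
-243547 + F(N(2 - 13), 234) = -243547 + (-2503/2880 + (1/9)*234) = -243547 + (-2503/2880 + 26) = -243547 + 72377/2880 = -701342983/2880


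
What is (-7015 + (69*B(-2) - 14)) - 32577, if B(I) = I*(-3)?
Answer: -39192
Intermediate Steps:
B(I) = -3*I
(-7015 + (69*B(-2) - 14)) - 32577 = (-7015 + (69*(-3*(-2)) - 14)) - 32577 = (-7015 + (69*6 - 14)) - 32577 = (-7015 + (414 - 14)) - 32577 = (-7015 + 400) - 32577 = -6615 - 32577 = -39192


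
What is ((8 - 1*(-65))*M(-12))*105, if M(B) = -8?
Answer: -61320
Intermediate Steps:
((8 - 1*(-65))*M(-12))*105 = ((8 - 1*(-65))*(-8))*105 = ((8 + 65)*(-8))*105 = (73*(-8))*105 = -584*105 = -61320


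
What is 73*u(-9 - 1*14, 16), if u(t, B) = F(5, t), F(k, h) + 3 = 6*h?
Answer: -10293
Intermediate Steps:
F(k, h) = -3 + 6*h
u(t, B) = -3 + 6*t
73*u(-9 - 1*14, 16) = 73*(-3 + 6*(-9 - 1*14)) = 73*(-3 + 6*(-9 - 14)) = 73*(-3 + 6*(-23)) = 73*(-3 - 138) = 73*(-141) = -10293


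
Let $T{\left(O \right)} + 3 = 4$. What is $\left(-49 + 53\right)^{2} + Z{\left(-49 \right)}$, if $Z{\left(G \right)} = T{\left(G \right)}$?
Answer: $17$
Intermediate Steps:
$T{\left(O \right)} = 1$ ($T{\left(O \right)} = -3 + 4 = 1$)
$Z{\left(G \right)} = 1$
$\left(-49 + 53\right)^{2} + Z{\left(-49 \right)} = \left(-49 + 53\right)^{2} + 1 = 4^{2} + 1 = 16 + 1 = 17$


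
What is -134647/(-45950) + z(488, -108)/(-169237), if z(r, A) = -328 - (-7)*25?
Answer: 22794284689/7776440150 ≈ 2.9312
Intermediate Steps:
z(r, A) = -153 (z(r, A) = -328 - 1*(-175) = -328 + 175 = -153)
-134647/(-45950) + z(488, -108)/(-169237) = -134647/(-45950) - 153/(-169237) = -134647*(-1/45950) - 153*(-1/169237) = 134647/45950 + 153/169237 = 22794284689/7776440150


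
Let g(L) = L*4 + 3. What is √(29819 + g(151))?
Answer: √30426 ≈ 174.43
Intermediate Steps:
g(L) = 3 + 4*L (g(L) = 4*L + 3 = 3 + 4*L)
√(29819 + g(151)) = √(29819 + (3 + 4*151)) = √(29819 + (3 + 604)) = √(29819 + 607) = √30426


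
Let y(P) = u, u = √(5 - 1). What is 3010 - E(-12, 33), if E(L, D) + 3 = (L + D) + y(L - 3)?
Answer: 2990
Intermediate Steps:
u = 2 (u = √4 = 2)
y(P) = 2
E(L, D) = -1 + D + L (E(L, D) = -3 + ((L + D) + 2) = -3 + ((D + L) + 2) = -3 + (2 + D + L) = -1 + D + L)
3010 - E(-12, 33) = 3010 - (-1 + 33 - 12) = 3010 - 1*20 = 3010 - 20 = 2990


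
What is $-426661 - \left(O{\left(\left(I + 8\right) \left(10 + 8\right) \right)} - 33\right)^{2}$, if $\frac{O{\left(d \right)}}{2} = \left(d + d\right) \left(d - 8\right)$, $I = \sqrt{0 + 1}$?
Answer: $-9952284742$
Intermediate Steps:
$I = 1$ ($I = \sqrt{1} = 1$)
$O{\left(d \right)} = 4 d \left(-8 + d\right)$ ($O{\left(d \right)} = 2 \left(d + d\right) \left(d - 8\right) = 2 \cdot 2 d \left(-8 + d\right) = 4 d \left(-8 + d\right)$)
$-426661 - \left(O{\left(\left(I + 8\right) \left(10 + 8\right) \right)} - 33\right)^{2} = -426661 - \left(4 \left(1 + 8\right) \left(10 + 8\right) \left(-8 + \left(1 + 8\right) \left(10 + 8\right)\right) - 33\right)^{2} = -426661 - \left(4 \cdot 9 \cdot 18 \left(-8 + 9 \cdot 18\right) - 33\right)^{2} = -426661 - \left(4 \cdot 162 \left(-8 + 162\right) - 33\right)^{2} = -426661 - \left(4 \cdot 162 \cdot 154 - 33\right)^{2} = -426661 - \left(99792 - 33\right)^{2} = -426661 - 99759^{2} = -426661 - 9951858081 = -9952284742$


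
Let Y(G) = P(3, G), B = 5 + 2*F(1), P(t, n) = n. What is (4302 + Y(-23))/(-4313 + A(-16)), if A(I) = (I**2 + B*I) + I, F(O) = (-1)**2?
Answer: -4279/4185 ≈ -1.0225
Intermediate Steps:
F(O) = 1
B = 7 (B = 5 + 2*1 = 5 + 2 = 7)
Y(G) = G
A(I) = I**2 + 8*I (A(I) = (I**2 + 7*I) + I = I**2 + 8*I)
(4302 + Y(-23))/(-4313 + A(-16)) = (4302 - 23)/(-4313 - 16*(8 - 16)) = 4279/(-4313 - 16*(-8)) = 4279/(-4313 + 128) = 4279/(-4185) = 4279*(-1/4185) = -4279/4185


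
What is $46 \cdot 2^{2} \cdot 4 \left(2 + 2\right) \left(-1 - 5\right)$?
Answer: $-17664$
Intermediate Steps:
$46 \cdot 2^{2} \cdot 4 \left(2 + 2\right) \left(-1 - 5\right) = 46 \cdot 4 \cdot 4 \cdot 4 \left(-6\right) = 184 \cdot 4 \left(-24\right) = 184 \left(-96\right) = -17664$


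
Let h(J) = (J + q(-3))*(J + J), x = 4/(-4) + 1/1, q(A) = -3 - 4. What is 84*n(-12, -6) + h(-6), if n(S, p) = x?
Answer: 156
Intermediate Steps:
q(A) = -7
x = 0 (x = 4*(-1/4) + 1*1 = -1 + 1 = 0)
n(S, p) = 0
h(J) = 2*J*(-7 + J) (h(J) = (J - 7)*(J + J) = (-7 + J)*(2*J) = 2*J*(-7 + J))
84*n(-12, -6) + h(-6) = 84*0 + 2*(-6)*(-7 - 6) = 0 + 2*(-6)*(-13) = 0 + 156 = 156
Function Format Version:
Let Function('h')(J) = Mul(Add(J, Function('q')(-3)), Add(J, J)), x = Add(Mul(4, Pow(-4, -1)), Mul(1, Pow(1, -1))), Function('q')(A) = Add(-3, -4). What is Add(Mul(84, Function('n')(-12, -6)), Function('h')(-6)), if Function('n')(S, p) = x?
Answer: 156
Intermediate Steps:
Function('q')(A) = -7
x = 0 (x = Add(Mul(4, Rational(-1, 4)), Mul(1, 1)) = Add(-1, 1) = 0)
Function('n')(S, p) = 0
Function('h')(J) = Mul(2, J, Add(-7, J)) (Function('h')(J) = Mul(Add(J, -7), Add(J, J)) = Mul(Add(-7, J), Mul(2, J)) = Mul(2, J, Add(-7, J)))
Add(Mul(84, Function('n')(-12, -6)), Function('h')(-6)) = Add(Mul(84, 0), Mul(2, -6, Add(-7, -6))) = Add(0, Mul(2, -6, -13)) = Add(0, 156) = 156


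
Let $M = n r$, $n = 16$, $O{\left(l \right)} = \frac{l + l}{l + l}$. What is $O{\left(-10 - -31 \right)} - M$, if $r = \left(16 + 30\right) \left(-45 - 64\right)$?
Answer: $80225$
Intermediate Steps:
$O{\left(l \right)} = 1$ ($O{\left(l \right)} = \frac{2 l}{2 l} = 2 l \frac{1}{2 l} = 1$)
$r = -5014$ ($r = 46 \left(-109\right) = -5014$)
$M = -80224$ ($M = 16 \left(-5014\right) = -80224$)
$O{\left(-10 - -31 \right)} - M = 1 - -80224 = 1 + 80224 = 80225$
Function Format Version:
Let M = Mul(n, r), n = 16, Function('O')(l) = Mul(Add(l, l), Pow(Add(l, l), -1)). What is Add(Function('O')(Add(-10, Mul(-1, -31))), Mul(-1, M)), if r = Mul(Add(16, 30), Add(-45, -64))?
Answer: 80225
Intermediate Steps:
Function('O')(l) = 1 (Function('O')(l) = Mul(Mul(2, l), Pow(Mul(2, l), -1)) = Mul(Mul(2, l), Mul(Rational(1, 2), Pow(l, -1))) = 1)
r = -5014 (r = Mul(46, -109) = -5014)
M = -80224 (M = Mul(16, -5014) = -80224)
Add(Function('O')(Add(-10, Mul(-1, -31))), Mul(-1, M)) = Add(1, Mul(-1, -80224)) = Add(1, 80224) = 80225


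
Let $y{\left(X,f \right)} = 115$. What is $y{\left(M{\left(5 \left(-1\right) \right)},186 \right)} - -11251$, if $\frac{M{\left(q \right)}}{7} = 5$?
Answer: $11366$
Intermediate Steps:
$M{\left(q \right)} = 35$ ($M{\left(q \right)} = 7 \cdot 5 = 35$)
$y{\left(M{\left(5 \left(-1\right) \right)},186 \right)} - -11251 = 115 - -11251 = 115 + 11251 = 11366$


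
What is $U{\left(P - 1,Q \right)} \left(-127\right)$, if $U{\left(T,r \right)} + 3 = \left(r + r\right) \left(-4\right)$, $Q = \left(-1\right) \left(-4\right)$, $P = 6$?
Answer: $4445$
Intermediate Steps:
$Q = 4$
$U{\left(T,r \right)} = -3 - 8 r$ ($U{\left(T,r \right)} = -3 + \left(r + r\right) \left(-4\right) = -3 + 2 r \left(-4\right) = -3 - 8 r$)
$U{\left(P - 1,Q \right)} \left(-127\right) = \left(-3 - 32\right) \left(-127\right) = \left(-35\right) \left(-127\right) = 4445$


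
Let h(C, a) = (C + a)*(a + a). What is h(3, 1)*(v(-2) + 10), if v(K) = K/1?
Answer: 64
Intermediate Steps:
h(C, a) = 2*a*(C + a) (h(C, a) = (C + a)*(2*a) = 2*a*(C + a))
v(K) = K (v(K) = K*1 = K)
h(3, 1)*(v(-2) + 10) = (2*1*(3 + 1))*(-2 + 10) = (2*1*4)*8 = 8*8 = 64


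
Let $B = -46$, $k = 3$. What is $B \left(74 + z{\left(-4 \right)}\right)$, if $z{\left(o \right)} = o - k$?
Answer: $-3082$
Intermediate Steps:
$z{\left(o \right)} = -3 + o$ ($z{\left(o \right)} = o - 3 = -3 + o$)
$B \left(74 + z{\left(-4 \right)}\right) = - 46 \left(74 - 7\right) = \left(-46\right) 67 = -3082$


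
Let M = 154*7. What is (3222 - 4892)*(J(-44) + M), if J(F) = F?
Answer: -1726780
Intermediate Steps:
M = 1078
(3222 - 4892)*(J(-44) + M) = (3222 - 4892)*(-44 + 1078) = -1670*1034 = -1726780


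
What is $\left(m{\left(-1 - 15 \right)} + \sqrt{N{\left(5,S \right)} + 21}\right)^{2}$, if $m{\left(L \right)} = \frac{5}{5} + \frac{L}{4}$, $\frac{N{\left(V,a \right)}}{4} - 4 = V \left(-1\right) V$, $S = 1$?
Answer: $9 \left(1 - i \sqrt{7}\right)^{2} \approx -54.0 - 47.624 i$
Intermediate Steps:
$N{\left(V,a \right)} = 16 - 4 V^{2}$ ($N{\left(V,a \right)} = 16 + 4 V \left(-1\right) V = 16 + 4 - V V = 16 + 4 \left(- V^{2}\right) = 16 - 4 V^{2}$)
$m{\left(L \right)} = 1 + \frac{L}{4}$ ($m{\left(L \right)} = 5 \cdot \frac{1}{5} + L \frac{1}{4} = 1 + \frac{L}{4}$)
$\left(m{\left(-1 - 15 \right)} + \sqrt{N{\left(5,S \right)} + 21}\right)^{2} = \left(\left(1 + \frac{-1 - 15}{4}\right) + \sqrt{\left(16 - 4 \cdot 5^{2}\right) + 21}\right)^{2} = \left(\left(1 + \frac{-1 - 15}{4}\right) + \sqrt{\left(16 - 100\right) + 21}\right)^{2} = \left(\left(1 + \frac{1}{4} \left(-16\right)\right) + \sqrt{\left(16 - 100\right) + 21}\right)^{2} = \left(\left(1 - 4\right) + \sqrt{-84 + 21}\right)^{2} = \left(-3 + \sqrt{-63}\right)^{2} = \left(-3 + 3 i \sqrt{7}\right)^{2}$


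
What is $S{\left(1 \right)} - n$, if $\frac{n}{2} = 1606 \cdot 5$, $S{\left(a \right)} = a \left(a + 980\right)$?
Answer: $-15079$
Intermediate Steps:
$S{\left(a \right)} = a \left(980 + a\right)$
$n = 16060$ ($n = 2 \cdot 1606 \cdot 5 = 2 \cdot 8030 = 16060$)
$S{\left(1 \right)} - n = 1 \left(980 + 1\right) - 16060 = 1 \cdot 981 - 16060 = 981 - 16060 = -15079$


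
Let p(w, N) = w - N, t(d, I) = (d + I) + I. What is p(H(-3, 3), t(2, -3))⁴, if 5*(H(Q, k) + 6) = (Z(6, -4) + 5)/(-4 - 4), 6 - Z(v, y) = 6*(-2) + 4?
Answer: 96059601/2560000 ≈ 37.523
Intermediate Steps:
t(d, I) = d + 2*I (t(d, I) = (I + d) + I = d + 2*I)
Z(v, y) = 14 (Z(v, y) = 6 - (6*(-2) + 4) = 6 - (-12 + 4) = 6 - 1*(-8) = 6 + 8 = 14)
H(Q, k) = -259/40 (H(Q, k) = -6 + ((14 + 5)/(-4 - 4))/5 = -6 + (19/(-8))/5 = -6 + (19*(-⅛))/5 = -6 + (⅕)*(-19/8) = -6 - 19/40 = -259/40)
p(H(-3, 3), t(2, -3))⁴ = (-259/40 - (2 + 2*(-3)))⁴ = (-259/40 - (2 - 6))⁴ = (-259/40 - 1*(-4))⁴ = (-259/40 + 4)⁴ = (-99/40)⁴ = 96059601/2560000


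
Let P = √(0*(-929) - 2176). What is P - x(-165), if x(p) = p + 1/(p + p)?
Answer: 54451/330 + 8*I*√34 ≈ 165.0 + 46.648*I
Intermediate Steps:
x(p) = p + 1/(2*p)
P = 8*I*√34 (P = √(0 - 2176) = √(-2176) = 8*I*√34 ≈ 46.648*I)
P - x(-165) = 8*I*√34 - (-165 + (½)/(-165)) = 8*I*√34 - (-165 + (½)*(-1/165)) = 8*I*√34 - (-165 - 1/330) = 8*I*√34 - 1*(-54451/330) = 8*I*√34 + 54451/330 = 54451/330 + 8*I*√34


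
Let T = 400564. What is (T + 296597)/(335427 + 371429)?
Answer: 697161/706856 ≈ 0.98628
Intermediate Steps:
(T + 296597)/(335427 + 371429) = (400564 + 296597)/(335427 + 371429) = 697161/706856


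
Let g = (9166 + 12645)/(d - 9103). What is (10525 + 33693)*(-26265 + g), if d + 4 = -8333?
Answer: -10127766133799/8720 ≈ -1.1614e+9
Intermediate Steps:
d = -8337 (d = -4 - 8333 = -8337)
g = -21811/17440 (g = (9166 + 12645)/(-8337 - 9103) = 21811/(-17440) = 21811*(-1/17440) = -21811/17440 ≈ -1.2506)
(10525 + 33693)*(-26265 + g) = (10525 + 33693)*(-26265 - 21811/17440) = 44218*(-458083411/17440) = -10127766133799/8720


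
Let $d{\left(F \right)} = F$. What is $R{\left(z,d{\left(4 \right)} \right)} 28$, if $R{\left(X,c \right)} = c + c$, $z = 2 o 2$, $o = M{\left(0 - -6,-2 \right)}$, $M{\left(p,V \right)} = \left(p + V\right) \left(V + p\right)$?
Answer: $224$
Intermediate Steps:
$M{\left(p,V \right)} = \left(V + p\right)^{2}$ ($M{\left(p,V \right)} = \left(V + p\right) \left(V + p\right) = \left(V + p\right)^{2}$)
$o = 16$ ($o = \left(-2 + \left(0 - -6\right)\right)^{2} = \left(-2 + \left(0 + 6\right)\right)^{2} = \left(-2 + 6\right)^{2} = 4^{2} = 16$)
$z = 64$ ($z = 2 \cdot 16 \cdot 2 = 32 \cdot 2 = 64$)
$R{\left(X,c \right)} = 2 c$
$R{\left(z,d{\left(4 \right)} \right)} 28 = 2 \cdot 4 \cdot 28 = 8 \cdot 28 = 224$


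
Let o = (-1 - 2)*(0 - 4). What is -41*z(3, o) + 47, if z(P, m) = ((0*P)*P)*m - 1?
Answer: 88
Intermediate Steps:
o = 12 (o = -3*(-4) = 12)
z(P, m) = -1 (z(P, m) = (0*P)*m - 1 = 0*m - 1 = 0 - 1 = -1)
-41*z(3, o) + 47 = -41*(-1) + 47 = 41 + 47 = 88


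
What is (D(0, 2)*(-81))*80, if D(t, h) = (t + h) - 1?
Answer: -6480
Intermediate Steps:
D(t, h) = -1 + h + t (D(t, h) = (h + t) - 1 = -1 + h + t)
(D(0, 2)*(-81))*80 = ((-1 + 2 + 0)*(-81))*80 = (1*(-81))*80 = -81*80 = -6480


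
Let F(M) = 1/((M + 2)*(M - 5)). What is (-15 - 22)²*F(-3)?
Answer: 1369/8 ≈ 171.13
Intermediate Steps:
F(M) = 1/((-5 + M)*(2 + M)) (F(M) = 1/((2 + M)*(-5 + M)) = 1/((-5 + M)*(2 + M)))
(-15 - 22)²*F(-3) = (-15 - 22)²/(-10 + (-3)² - 3*(-3)) = (-37)²/(-10 + 9 + 9) = 1369/8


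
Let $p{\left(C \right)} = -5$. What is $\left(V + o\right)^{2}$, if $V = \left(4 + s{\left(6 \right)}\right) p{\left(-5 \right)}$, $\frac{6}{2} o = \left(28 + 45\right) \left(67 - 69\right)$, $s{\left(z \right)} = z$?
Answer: $\frac{87616}{9} \approx 9735.1$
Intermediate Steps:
$o = - \frac{146}{3}$ ($o = \frac{\left(28 + 45\right) \left(67 - 69\right)}{3} = \frac{73 \left(-2\right)}{3} = \frac{1}{3} \left(-146\right) = - \frac{146}{3} \approx -48.667$)
$V = -50$ ($V = \left(4 + 6\right) \left(-5\right) = 10 \left(-5\right) = -50$)
$\left(V + o\right)^{2} = \left(-50 - \frac{146}{3}\right)^{2} = \left(- \frac{296}{3}\right)^{2} = \frac{87616}{9}$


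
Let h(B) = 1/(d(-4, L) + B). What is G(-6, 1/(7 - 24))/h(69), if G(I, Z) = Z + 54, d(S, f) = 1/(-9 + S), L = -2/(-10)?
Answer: 821632/221 ≈ 3717.8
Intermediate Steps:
L = ⅕ (L = -2*(-⅒) = ⅕ ≈ 0.20000)
G(I, Z) = 54 + Z
h(B) = 1/(-1/13 + B) (h(B) = 1/(1/(-9 - 4) + B) = 1/(1/(-13) + B) = 1/(-1/13 + B))
G(-6, 1/(7 - 24))/h(69) = (54 + 1/(7 - 24))/((13/(-1 + 13*69))) = (54 + 1/(-17))/((13/(-1 + 897))) = (54 - 1/17)/((13/896)) = 917/(17*((13*(1/896)))) = 917/(17*(13/896)) = (917/17)*(896/13) = 821632/221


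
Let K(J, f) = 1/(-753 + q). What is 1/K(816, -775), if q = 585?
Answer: -168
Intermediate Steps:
K(J, f) = -1/168 (K(J, f) = 1/(-753 + 585) = 1/(-168) = -1/168)
1/K(816, -775) = 1/(-1/168) = -168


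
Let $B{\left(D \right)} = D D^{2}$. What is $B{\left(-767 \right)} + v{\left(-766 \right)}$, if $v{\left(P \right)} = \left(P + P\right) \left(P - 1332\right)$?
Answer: $-448003527$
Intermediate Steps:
$B{\left(D \right)} = D^{3}$
$v{\left(P \right)} = 2 P \left(-1332 + P\right)$
$B{\left(-767 \right)} + v{\left(-766 \right)} = \left(-767\right)^{3} + 2 \left(-766\right) \left(-1332 - 766\right) = -451217663 + 2 \left(-766\right) \left(-2098\right) = -451217663 + 3214136 = -448003527$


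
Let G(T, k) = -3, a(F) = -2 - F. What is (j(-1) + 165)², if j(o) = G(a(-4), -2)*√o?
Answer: 27216 - 990*I ≈ 27216.0 - 990.0*I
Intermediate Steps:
j(o) = -3*√o
(j(-1) + 165)² = (-3*I + 165)² = (165 - 3*I)²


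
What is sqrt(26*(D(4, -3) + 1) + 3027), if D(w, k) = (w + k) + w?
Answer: sqrt(3183) ≈ 56.418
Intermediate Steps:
D(w, k) = k + 2*w (D(w, k) = (k + w) + w = k + 2*w)
sqrt(26*(D(4, -3) + 1) + 3027) = sqrt(26*((-3 + 2*4) + 1) + 3027) = sqrt(26*((-3 + 8) + 1) + 3027) = sqrt(26*(5 + 1) + 3027) = sqrt(26*6 + 3027) = sqrt(156 + 3027) = sqrt(3183)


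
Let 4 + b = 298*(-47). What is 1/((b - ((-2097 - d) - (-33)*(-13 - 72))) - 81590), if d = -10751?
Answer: -1/101449 ≈ -9.8572e-6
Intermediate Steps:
b = -14010 (b = -4 + 298*(-47) = -4 - 14006 = -14010)
1/((b - ((-2097 - d) - (-33)*(-13 - 72))) - 81590) = 1/((-14010 - ((-2097 - 1*(-10751)) - (-33)*(-13 - 72))) - 81590) = 1/((-14010 - ((-2097 + 10751) - (-33)*(-85))) - 81590) = 1/((-14010 - (8654 - 1*2805)) - 81590) = 1/((-14010 - (8654 - 2805)) - 81590) = 1/((-14010 - 1*5849) - 81590) = 1/((-14010 - 5849) - 81590) = 1/(-19859 - 81590) = 1/(-101449) = -1/101449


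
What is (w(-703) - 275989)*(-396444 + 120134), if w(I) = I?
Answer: 76452766520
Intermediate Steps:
(w(-703) - 275989)*(-396444 + 120134) = (-703 - 275989)*(-396444 + 120134) = -276692*(-276310) = 76452766520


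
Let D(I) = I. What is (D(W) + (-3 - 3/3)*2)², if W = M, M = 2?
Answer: 36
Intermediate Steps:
W = 2
(D(W) + (-3 - 3/3)*2)² = (2 + (-3 - 3/3)*2)² = (2 + (-3 - 3*⅓)*2)² = (2 + (-3 - 1)*2)² = (2 - 4*2)² = (2 - 8)² = (-6)² = 36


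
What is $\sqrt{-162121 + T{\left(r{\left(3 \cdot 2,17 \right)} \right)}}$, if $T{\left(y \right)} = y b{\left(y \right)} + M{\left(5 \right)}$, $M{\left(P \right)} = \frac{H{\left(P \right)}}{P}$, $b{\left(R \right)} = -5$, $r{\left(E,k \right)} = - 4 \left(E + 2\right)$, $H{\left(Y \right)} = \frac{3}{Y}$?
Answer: $\frac{i \sqrt{4049022}}{5} \approx 402.44 i$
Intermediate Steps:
$r{\left(E,k \right)} = -8 - 4 E$ ($r{\left(E,k \right)} = - 4 \left(2 + E\right) = -8 - 4 E$)
$M{\left(P \right)} = \frac{3}{P^{2}}$ ($M{\left(P \right)} = \frac{3 \frac{1}{P}}{P} = \frac{3}{P^{2}}$)
$T{\left(y \right)} = \frac{3}{25} - 5 y$ ($T{\left(y \right)} = y \left(-5\right) + \frac{3}{25} = - 5 y + 3 \cdot \frac{1}{25} = - 5 y + \frac{3}{25} = \frac{3}{25} - 5 y$)
$\sqrt{-162121 + T{\left(r{\left(3 \cdot 2,17 \right)} \right)}} = \sqrt{-162121 - \left(- \frac{3}{25} + 5 \left(-8 - 4 \cdot 3 \cdot 2\right)\right)} = \sqrt{-162121 - \left(- \frac{3}{25} + 5 \left(-8 - 24\right)\right)} = \sqrt{-162121 + \left(\frac{3}{25} - -160\right)} = \sqrt{-162121 + \left(\frac{3}{25} + 160\right)} = \sqrt{-162121 + \frac{4003}{25}} = \sqrt{- \frac{4049022}{25}} = \frac{i \sqrt{4049022}}{5}$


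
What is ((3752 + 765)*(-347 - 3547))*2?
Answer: -35178396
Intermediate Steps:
((3752 + 765)*(-347 - 3547))*2 = (4517*(-3894))*2 = -17589198*2 = -35178396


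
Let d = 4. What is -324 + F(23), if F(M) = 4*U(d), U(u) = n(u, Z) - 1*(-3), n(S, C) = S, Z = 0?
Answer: -296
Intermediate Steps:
U(u) = 3 + u (U(u) = u - 1*(-3) = u + 3 = 3 + u)
F(M) = 28 (F(M) = 4*(3 + 4) = 4*7 = 28)
-324 + F(23) = -324 + 28 = -296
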